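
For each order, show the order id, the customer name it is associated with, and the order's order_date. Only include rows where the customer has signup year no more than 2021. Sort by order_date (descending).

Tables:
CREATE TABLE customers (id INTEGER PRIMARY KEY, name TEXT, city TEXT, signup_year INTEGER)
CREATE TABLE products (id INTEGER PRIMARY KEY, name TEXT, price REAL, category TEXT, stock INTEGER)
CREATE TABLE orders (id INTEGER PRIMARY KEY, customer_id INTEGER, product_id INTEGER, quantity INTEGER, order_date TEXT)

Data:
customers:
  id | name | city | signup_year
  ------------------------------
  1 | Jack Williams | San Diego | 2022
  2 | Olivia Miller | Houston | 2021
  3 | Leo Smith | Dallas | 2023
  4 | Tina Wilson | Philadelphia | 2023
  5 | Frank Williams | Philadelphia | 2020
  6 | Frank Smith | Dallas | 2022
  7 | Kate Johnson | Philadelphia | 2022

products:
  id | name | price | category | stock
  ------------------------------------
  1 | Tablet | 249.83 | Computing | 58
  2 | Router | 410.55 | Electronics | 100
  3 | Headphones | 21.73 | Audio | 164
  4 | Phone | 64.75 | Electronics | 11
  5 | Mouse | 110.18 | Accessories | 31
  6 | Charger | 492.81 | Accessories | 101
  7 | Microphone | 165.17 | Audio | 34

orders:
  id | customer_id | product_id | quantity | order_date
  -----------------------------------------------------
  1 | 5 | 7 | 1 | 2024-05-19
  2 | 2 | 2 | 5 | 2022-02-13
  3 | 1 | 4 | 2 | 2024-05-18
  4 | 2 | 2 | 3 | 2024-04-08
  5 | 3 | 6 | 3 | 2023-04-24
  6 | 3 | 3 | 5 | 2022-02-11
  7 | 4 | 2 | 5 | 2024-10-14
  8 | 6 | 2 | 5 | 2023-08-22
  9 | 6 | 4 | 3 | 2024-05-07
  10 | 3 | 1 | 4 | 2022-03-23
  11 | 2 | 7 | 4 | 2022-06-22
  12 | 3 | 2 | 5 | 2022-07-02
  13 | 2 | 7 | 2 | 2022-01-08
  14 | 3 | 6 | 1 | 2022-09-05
SELECT c.id, p.name AS customer, c.order_date FROM orders c JOIN customers p ON c.customer_id = p.id WHERE p.signup_year <= 2021 ORDER BY c.order_date DESC

Execution result:
id | customer | order_date
1 | Frank Williams | 2024-05-19
4 | Olivia Miller | 2024-04-08
11 | Olivia Miller | 2022-06-22
2 | Olivia Miller | 2022-02-13
13 | Olivia Miller | 2022-01-08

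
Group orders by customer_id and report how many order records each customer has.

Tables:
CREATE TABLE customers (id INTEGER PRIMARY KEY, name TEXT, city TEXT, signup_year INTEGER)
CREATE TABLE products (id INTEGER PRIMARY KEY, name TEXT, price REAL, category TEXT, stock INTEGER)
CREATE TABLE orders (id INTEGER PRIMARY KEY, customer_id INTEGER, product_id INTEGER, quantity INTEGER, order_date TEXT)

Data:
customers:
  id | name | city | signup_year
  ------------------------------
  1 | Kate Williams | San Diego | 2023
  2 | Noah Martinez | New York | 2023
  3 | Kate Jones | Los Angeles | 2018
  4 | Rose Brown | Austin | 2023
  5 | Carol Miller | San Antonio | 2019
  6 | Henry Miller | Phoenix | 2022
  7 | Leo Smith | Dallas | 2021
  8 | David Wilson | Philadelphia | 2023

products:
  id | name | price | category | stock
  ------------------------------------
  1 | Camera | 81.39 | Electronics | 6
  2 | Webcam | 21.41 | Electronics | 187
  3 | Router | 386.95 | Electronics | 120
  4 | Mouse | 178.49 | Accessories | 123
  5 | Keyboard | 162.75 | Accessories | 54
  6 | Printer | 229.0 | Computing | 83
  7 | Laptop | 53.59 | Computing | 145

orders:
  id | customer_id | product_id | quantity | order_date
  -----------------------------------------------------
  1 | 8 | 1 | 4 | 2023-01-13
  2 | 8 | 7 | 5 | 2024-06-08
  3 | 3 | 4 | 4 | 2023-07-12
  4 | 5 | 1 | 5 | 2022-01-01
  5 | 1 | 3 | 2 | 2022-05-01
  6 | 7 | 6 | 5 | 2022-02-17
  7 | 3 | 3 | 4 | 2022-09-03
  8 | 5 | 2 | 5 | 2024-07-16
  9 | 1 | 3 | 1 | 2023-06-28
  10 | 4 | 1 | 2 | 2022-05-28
SELECT customer_id, COUNT(*) AS order_count FROM orders GROUP BY customer_id

Execution result:
customer_id | order_count
1 | 2
3 | 2
4 | 1
5 | 2
7 | 1
8 | 2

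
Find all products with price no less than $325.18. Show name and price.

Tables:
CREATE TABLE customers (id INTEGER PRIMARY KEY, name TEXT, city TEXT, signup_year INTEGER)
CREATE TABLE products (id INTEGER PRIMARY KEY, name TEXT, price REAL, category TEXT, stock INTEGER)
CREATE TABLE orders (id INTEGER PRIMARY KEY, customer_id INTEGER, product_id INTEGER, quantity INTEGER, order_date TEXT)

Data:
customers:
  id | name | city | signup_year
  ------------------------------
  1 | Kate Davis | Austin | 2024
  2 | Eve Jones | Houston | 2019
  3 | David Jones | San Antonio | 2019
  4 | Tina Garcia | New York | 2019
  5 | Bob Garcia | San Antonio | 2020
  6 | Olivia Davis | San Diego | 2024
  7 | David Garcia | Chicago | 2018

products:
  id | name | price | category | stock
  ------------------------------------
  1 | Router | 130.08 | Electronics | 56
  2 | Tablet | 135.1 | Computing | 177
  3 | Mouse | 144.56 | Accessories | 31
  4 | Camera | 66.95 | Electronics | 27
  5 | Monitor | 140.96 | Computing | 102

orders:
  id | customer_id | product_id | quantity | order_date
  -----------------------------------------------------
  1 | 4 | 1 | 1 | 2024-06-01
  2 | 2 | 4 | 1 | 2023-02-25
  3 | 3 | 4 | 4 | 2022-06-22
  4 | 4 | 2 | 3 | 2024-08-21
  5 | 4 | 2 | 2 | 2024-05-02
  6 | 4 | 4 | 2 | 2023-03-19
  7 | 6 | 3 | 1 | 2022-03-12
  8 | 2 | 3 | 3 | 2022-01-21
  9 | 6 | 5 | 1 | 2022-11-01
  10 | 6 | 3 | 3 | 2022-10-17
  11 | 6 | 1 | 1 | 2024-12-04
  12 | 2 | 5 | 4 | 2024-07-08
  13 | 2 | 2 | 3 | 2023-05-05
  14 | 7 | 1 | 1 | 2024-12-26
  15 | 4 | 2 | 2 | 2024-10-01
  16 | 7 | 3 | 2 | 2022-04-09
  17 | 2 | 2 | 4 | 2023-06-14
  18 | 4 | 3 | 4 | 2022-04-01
SELECT name, price FROM products WHERE price >= 325.18

Execution result:
(no rows)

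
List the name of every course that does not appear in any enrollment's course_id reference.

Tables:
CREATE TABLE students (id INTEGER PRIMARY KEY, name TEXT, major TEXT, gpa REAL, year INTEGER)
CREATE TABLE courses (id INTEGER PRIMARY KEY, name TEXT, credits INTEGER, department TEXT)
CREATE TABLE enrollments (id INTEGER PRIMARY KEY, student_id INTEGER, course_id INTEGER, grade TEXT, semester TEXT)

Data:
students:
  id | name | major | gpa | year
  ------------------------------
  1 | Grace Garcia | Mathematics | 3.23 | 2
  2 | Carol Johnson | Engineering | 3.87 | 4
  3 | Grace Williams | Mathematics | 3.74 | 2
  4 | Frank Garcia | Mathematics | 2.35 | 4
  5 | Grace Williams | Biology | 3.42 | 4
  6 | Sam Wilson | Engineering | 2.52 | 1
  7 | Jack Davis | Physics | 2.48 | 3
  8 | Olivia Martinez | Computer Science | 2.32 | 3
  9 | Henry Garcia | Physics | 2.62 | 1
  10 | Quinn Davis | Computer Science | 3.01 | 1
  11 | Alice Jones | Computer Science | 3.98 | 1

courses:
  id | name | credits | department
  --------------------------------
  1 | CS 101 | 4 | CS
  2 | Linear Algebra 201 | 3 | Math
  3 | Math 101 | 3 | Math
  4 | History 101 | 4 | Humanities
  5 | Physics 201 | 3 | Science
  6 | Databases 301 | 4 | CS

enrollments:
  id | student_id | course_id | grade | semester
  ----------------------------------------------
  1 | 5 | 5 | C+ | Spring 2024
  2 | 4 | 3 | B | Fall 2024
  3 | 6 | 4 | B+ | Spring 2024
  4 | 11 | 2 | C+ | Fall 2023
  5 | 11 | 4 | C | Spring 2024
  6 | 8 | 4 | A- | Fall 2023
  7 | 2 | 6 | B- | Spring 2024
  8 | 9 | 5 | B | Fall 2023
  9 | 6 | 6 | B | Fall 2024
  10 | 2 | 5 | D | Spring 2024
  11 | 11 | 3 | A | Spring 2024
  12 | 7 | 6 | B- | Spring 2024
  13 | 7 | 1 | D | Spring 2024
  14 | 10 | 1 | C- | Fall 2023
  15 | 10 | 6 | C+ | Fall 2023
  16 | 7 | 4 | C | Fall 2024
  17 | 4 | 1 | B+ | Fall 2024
SELECT p.name FROM courses p LEFT JOIN enrollments c ON c.course_id = p.id WHERE c.id IS NULL

Execution result:
(no rows)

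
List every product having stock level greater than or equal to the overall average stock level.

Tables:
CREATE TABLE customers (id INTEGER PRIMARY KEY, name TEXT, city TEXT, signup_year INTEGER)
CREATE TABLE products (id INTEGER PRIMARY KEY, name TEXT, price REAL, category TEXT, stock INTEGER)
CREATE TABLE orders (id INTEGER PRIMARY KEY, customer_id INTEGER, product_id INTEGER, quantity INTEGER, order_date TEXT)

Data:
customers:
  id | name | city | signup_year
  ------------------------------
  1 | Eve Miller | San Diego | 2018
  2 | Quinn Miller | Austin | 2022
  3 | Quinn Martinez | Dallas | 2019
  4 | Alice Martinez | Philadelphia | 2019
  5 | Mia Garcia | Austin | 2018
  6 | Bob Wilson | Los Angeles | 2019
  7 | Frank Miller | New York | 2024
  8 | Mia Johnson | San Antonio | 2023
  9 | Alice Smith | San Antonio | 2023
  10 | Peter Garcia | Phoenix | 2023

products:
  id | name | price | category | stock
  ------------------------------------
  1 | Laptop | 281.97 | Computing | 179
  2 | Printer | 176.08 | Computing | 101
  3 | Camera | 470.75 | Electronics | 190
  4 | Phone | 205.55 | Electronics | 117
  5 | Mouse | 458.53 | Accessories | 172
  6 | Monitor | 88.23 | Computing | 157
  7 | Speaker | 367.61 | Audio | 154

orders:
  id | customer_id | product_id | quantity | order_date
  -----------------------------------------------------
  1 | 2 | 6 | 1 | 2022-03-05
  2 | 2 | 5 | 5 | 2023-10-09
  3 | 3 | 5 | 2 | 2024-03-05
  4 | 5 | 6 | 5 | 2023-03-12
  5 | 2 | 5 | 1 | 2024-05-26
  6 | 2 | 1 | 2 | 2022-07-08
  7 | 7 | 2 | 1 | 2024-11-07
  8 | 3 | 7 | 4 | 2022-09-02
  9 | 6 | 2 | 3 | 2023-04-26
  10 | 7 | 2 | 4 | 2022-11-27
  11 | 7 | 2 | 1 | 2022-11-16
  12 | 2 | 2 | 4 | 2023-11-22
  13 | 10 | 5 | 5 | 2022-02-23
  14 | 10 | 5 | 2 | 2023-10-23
SELECT name, stock FROM products WHERE stock >= (SELECT AVG(stock) FROM products)

Execution result:
name | stock
Laptop | 179
Camera | 190
Mouse | 172
Monitor | 157
Speaker | 154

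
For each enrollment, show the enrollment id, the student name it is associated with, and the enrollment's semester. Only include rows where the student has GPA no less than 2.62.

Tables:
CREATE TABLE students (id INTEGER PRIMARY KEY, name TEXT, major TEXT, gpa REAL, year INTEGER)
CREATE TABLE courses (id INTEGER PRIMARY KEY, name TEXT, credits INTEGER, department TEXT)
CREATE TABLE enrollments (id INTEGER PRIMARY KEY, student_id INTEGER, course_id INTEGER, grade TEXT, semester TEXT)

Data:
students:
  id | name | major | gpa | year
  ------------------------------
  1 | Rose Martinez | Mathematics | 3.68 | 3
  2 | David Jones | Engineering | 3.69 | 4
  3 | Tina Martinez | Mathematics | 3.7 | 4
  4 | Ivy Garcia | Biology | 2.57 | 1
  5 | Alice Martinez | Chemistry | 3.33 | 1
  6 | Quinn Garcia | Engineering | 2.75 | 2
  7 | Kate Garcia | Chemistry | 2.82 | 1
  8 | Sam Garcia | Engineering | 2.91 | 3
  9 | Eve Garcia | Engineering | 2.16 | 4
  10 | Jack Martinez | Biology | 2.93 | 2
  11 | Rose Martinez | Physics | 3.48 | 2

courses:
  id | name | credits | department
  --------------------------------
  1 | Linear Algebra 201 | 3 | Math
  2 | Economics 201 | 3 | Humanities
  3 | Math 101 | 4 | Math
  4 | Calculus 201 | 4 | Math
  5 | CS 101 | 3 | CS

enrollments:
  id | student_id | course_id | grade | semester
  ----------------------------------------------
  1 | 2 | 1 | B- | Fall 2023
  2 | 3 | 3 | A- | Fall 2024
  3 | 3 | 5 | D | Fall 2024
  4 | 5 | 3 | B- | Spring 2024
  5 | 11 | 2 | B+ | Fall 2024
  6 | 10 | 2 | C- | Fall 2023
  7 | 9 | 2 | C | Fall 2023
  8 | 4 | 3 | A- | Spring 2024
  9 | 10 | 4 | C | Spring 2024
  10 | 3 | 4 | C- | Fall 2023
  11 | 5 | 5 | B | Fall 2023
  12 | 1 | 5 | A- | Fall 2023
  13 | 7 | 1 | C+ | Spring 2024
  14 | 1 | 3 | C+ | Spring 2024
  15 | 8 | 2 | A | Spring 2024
SELECT c.id, p.name AS student, c.semester FROM enrollments c JOIN students p ON c.student_id = p.id WHERE p.gpa >= 2.62

Execution result:
id | student | semester
1 | David Jones | Fall 2023
2 | Tina Martinez | Fall 2024
3 | Tina Martinez | Fall 2024
4 | Alice Martinez | Spring 2024
5 | Rose Martinez | Fall 2024
6 | Jack Martinez | Fall 2023
9 | Jack Martinez | Spring 2024
10 | Tina Martinez | Fall 2023
11 | Alice Martinez | Fall 2023
12 | Rose Martinez | Fall 2023
13 | Kate Garcia | Spring 2024
14 | Rose Martinez | Spring 2024
15 | Sam Garcia | Spring 2024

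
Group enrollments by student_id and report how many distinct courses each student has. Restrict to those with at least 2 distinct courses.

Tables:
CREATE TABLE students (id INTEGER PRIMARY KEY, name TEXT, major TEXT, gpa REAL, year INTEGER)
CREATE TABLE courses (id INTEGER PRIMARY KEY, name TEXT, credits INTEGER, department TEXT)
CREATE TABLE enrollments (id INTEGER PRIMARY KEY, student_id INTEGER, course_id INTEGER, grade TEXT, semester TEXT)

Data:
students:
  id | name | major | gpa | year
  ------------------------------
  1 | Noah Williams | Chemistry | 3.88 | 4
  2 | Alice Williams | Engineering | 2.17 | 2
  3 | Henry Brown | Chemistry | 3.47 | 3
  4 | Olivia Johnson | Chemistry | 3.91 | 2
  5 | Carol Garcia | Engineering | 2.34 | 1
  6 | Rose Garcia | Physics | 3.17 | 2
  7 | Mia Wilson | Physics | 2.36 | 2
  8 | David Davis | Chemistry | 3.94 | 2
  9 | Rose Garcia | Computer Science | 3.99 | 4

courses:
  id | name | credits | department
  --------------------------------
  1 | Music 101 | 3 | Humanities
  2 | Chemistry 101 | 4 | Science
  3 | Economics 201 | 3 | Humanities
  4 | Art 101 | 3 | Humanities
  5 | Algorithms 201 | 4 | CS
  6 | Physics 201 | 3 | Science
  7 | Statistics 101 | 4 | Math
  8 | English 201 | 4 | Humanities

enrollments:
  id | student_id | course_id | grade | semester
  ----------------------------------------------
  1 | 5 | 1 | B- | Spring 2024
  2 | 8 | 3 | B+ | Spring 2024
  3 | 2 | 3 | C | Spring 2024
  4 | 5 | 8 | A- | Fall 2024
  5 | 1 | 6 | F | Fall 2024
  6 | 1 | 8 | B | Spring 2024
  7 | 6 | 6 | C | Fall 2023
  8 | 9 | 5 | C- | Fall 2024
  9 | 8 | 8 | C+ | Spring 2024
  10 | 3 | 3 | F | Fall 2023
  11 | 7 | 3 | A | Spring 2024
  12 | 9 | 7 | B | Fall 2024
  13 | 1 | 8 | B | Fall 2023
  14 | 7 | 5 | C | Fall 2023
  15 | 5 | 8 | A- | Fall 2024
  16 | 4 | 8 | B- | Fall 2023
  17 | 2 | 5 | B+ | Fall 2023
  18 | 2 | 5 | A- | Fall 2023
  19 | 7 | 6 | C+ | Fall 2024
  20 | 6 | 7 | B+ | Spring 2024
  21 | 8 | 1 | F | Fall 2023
SELECT student_id, COUNT(DISTINCT course_id) AS distinct_course_count FROM enrollments GROUP BY student_id HAVING COUNT(DISTINCT course_id) >= 2

Execution result:
student_id | distinct_course_count
1 | 2
2 | 2
5 | 2
6 | 2
7 | 3
8 | 3
9 | 2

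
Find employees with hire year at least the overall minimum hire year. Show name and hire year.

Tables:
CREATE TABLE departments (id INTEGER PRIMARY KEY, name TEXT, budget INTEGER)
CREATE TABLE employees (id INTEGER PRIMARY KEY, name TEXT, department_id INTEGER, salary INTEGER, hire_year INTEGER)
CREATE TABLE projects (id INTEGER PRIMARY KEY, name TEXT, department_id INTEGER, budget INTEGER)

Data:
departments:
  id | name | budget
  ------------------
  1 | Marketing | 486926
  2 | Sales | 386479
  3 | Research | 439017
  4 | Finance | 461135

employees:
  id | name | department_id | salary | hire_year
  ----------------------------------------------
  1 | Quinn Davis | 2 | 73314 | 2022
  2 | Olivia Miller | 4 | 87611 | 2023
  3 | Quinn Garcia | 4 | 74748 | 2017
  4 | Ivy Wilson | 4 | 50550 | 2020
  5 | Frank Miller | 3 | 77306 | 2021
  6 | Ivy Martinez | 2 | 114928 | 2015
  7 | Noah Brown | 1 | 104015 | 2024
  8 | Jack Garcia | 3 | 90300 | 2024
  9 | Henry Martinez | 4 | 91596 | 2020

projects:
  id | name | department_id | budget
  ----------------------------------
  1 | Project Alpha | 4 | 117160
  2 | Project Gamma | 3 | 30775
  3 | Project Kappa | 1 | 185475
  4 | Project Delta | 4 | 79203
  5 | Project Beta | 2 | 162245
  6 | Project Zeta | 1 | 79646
SELECT name, hire_year FROM employees WHERE hire_year >= (SELECT MIN(hire_year) FROM employees)

Execution result:
name | hire_year
Quinn Davis | 2022
Olivia Miller | 2023
Quinn Garcia | 2017
Ivy Wilson | 2020
Frank Miller | 2021
Ivy Martinez | 2015
Noah Brown | 2024
Jack Garcia | 2024
Henry Martinez | 2020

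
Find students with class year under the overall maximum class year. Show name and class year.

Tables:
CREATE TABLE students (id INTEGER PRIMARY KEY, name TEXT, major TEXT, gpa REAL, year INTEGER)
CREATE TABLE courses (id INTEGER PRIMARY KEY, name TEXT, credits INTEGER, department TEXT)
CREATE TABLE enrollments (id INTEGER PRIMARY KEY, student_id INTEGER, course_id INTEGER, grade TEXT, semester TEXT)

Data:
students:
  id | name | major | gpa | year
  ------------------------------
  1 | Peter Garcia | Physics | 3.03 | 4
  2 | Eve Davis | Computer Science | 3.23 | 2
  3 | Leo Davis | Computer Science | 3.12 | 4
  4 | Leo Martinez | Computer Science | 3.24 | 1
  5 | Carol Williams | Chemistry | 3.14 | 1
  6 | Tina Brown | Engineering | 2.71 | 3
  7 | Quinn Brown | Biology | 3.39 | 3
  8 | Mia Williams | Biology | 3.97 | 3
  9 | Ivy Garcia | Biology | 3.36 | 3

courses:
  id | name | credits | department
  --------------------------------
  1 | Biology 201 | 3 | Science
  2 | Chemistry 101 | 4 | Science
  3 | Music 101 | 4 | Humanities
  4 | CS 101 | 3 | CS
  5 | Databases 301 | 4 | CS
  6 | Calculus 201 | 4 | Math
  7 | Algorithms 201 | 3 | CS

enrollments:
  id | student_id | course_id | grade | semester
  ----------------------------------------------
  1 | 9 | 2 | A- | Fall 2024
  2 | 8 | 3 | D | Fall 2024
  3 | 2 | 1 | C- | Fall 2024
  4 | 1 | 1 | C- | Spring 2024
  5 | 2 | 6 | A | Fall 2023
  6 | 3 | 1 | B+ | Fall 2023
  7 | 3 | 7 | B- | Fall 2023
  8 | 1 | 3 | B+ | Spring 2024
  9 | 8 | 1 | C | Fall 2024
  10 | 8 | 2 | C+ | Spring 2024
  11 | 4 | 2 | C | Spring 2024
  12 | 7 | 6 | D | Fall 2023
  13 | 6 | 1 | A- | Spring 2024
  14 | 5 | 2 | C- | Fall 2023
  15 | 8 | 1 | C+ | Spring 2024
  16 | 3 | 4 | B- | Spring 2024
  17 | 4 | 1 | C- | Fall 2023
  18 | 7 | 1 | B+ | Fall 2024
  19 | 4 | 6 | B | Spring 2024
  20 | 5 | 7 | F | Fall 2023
SELECT name, year FROM students WHERE year < (SELECT MAX(year) FROM students)

Execution result:
name | year
Eve Davis | 2
Leo Martinez | 1
Carol Williams | 1
Tina Brown | 3
Quinn Brown | 3
Mia Williams | 3
Ivy Garcia | 3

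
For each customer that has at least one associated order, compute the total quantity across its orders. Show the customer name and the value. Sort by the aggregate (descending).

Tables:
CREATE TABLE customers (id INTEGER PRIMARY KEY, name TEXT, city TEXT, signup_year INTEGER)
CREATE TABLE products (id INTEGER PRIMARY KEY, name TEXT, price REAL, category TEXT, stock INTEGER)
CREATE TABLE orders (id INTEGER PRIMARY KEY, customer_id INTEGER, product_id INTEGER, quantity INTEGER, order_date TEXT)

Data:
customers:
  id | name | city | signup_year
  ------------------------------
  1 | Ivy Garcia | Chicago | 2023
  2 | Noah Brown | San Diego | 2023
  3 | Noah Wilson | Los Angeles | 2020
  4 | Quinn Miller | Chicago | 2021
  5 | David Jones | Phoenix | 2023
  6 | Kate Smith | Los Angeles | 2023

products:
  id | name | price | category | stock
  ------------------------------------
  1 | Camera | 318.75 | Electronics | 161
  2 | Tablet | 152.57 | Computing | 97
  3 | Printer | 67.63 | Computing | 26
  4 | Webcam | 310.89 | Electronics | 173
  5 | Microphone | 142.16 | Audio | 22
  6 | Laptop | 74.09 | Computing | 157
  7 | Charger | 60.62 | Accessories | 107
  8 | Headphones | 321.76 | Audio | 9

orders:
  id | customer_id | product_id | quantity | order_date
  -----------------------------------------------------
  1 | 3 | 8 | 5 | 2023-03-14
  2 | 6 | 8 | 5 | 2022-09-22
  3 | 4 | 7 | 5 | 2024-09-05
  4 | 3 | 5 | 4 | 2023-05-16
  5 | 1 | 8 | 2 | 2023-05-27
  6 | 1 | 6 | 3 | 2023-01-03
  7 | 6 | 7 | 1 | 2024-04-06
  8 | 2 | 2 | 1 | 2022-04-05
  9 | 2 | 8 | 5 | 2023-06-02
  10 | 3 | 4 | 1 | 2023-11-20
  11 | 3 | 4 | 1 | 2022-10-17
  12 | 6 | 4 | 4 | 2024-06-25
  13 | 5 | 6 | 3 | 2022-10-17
SELECT p.name, SUM(c.quantity) AS sum_quantity FROM orders c JOIN customers p ON c.customer_id = p.id GROUP BY p.id, p.name ORDER BY sum_quantity DESC

Execution result:
name | sum_quantity
Noah Wilson | 11
Kate Smith | 10
Noah Brown | 6
Ivy Garcia | 5
Quinn Miller | 5
David Jones | 3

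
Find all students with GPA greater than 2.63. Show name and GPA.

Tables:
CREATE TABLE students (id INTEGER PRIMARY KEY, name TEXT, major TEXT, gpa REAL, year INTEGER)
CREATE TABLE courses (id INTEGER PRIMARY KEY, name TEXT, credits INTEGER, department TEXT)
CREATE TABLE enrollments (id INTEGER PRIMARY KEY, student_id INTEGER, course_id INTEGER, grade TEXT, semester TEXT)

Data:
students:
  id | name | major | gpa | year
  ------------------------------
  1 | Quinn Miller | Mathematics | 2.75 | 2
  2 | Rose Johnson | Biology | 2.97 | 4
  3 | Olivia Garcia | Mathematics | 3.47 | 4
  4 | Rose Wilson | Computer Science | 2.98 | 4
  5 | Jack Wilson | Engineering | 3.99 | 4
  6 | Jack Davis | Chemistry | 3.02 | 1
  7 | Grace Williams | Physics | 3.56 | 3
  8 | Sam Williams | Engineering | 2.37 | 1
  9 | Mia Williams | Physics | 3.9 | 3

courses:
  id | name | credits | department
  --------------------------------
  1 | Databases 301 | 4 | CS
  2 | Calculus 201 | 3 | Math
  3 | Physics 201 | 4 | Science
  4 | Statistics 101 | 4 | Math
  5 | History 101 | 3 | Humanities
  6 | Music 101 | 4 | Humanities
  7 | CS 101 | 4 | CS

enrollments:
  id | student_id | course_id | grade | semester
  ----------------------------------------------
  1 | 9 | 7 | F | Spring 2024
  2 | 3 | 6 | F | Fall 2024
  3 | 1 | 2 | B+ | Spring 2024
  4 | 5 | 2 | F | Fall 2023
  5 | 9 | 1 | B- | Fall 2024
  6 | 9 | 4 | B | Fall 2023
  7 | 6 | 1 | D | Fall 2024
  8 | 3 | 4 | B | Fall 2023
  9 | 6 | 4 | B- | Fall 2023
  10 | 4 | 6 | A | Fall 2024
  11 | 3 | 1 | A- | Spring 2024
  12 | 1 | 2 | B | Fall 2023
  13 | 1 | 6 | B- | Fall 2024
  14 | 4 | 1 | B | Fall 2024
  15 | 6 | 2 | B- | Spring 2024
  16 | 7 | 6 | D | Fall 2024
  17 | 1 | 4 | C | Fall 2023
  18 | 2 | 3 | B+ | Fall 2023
SELECT name, gpa FROM students WHERE gpa > 2.63

Execution result:
name | gpa
Quinn Miller | 2.75
Rose Johnson | 2.97
Olivia Garcia | 3.47
Rose Wilson | 2.98
Jack Wilson | 3.99
Jack Davis | 3.02
Grace Williams | 3.56
Mia Williams | 3.90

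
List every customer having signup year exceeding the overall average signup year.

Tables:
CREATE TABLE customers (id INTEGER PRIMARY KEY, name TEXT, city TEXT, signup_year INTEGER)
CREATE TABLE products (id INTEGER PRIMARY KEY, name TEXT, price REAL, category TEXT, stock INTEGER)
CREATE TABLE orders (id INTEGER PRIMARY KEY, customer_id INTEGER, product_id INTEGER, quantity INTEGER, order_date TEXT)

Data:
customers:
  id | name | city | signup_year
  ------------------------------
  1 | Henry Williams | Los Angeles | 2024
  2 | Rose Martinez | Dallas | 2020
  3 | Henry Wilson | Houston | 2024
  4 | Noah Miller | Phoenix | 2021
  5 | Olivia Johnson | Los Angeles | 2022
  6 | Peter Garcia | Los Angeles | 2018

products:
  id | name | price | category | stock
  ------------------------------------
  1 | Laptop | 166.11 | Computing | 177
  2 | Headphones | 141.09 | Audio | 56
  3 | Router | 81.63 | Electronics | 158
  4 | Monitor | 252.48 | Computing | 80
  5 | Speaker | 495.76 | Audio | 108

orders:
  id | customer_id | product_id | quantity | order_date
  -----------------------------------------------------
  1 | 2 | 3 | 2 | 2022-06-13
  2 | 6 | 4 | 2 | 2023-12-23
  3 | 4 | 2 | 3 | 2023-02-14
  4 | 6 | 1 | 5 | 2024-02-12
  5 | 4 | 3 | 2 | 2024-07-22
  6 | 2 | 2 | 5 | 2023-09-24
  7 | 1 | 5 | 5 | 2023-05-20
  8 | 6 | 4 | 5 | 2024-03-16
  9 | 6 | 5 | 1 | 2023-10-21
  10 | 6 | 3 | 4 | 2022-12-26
SELECT name, signup_year FROM customers WHERE signup_year > (SELECT AVG(signup_year) FROM customers)

Execution result:
name | signup_year
Henry Williams | 2024
Henry Wilson | 2024
Olivia Johnson | 2022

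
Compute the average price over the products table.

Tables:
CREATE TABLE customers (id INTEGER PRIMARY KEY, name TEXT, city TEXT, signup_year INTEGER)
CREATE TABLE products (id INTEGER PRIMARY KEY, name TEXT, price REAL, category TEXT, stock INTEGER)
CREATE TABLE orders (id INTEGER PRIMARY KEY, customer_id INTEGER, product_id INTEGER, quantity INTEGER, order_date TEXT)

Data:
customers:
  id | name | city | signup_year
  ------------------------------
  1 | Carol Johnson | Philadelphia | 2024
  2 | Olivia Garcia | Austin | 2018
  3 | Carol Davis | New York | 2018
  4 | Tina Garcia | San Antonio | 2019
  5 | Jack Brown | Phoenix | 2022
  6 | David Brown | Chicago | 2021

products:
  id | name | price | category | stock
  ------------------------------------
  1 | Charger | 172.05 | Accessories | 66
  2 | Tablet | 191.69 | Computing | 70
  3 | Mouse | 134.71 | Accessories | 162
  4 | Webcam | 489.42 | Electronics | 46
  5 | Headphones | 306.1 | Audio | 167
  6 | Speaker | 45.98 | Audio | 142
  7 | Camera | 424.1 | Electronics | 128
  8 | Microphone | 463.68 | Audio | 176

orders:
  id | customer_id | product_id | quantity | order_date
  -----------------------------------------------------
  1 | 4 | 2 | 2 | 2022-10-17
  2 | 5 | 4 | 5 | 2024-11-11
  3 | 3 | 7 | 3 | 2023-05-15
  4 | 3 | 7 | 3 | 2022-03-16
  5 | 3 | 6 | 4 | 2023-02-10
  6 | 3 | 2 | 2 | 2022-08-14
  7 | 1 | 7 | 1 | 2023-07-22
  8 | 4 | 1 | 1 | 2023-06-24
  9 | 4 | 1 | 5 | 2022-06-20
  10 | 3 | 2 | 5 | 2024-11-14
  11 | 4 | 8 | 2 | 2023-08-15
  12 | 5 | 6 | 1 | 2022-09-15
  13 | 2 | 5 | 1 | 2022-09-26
SELECT AVG(price) FROM products

Execution result:
278.47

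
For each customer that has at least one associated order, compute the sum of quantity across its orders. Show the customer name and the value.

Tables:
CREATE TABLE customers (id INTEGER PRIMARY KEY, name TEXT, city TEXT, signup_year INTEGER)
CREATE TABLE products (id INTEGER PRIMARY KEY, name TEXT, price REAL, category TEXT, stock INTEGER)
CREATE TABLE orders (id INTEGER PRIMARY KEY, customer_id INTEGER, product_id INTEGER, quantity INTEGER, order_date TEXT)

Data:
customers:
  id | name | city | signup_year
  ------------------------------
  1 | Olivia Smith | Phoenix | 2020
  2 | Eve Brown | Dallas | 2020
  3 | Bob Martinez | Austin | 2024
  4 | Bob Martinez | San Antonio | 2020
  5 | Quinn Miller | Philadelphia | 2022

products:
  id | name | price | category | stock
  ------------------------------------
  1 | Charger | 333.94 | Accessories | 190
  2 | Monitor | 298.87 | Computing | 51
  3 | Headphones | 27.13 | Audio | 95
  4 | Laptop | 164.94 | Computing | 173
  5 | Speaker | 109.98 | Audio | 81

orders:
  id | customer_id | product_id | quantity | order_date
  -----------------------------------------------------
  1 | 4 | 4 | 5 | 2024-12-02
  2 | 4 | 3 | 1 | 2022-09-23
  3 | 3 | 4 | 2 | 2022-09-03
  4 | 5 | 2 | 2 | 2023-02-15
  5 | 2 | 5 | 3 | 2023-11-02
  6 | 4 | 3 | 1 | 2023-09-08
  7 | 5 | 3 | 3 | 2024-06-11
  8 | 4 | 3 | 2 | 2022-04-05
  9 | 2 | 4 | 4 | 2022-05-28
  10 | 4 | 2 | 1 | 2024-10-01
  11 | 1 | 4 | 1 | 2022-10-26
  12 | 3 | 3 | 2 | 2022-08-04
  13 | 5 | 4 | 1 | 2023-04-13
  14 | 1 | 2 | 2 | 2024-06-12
SELECT p.name, SUM(c.quantity) AS sum_quantity FROM orders c JOIN customers p ON c.customer_id = p.id GROUP BY p.id, p.name

Execution result:
name | sum_quantity
Olivia Smith | 3
Eve Brown | 7
Bob Martinez | 4
Bob Martinez | 10
Quinn Miller | 6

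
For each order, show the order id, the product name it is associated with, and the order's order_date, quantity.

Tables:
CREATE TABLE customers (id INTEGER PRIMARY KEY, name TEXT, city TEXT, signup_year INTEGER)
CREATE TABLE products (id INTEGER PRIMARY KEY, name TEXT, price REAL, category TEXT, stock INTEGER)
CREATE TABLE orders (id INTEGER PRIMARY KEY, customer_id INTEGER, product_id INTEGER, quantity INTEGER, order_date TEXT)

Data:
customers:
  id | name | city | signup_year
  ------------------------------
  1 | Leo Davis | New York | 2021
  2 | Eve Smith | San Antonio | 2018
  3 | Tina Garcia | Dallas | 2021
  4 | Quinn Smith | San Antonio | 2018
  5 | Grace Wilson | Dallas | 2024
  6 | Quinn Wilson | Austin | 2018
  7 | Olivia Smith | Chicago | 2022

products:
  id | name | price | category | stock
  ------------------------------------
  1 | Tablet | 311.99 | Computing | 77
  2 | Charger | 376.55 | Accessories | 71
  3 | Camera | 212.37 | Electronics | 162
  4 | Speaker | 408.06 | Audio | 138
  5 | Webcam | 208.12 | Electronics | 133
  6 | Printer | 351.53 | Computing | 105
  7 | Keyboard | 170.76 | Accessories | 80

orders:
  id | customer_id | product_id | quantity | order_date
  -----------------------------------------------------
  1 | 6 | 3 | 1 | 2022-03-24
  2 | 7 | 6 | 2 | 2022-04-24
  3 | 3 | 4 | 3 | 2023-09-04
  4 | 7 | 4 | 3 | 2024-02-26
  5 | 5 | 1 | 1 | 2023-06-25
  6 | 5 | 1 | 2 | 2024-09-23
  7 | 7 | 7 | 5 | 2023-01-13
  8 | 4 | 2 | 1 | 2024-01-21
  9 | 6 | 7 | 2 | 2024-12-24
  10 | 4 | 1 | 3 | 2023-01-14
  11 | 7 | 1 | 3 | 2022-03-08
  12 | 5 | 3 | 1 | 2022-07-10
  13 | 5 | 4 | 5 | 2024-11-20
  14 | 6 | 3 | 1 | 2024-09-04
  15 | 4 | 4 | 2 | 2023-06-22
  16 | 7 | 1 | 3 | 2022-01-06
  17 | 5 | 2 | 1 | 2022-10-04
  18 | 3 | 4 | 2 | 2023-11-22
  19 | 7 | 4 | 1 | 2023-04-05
SELECT c.id, p.name AS product, c.order_date, c.quantity FROM orders c JOIN products p ON c.product_id = p.id

Execution result:
id | product | order_date | quantity
1 | Camera | 2022-03-24 | 1
2 | Printer | 2022-04-24 | 2
3 | Speaker | 2023-09-04 | 3
4 | Speaker | 2024-02-26 | 3
5 | Tablet | 2023-06-25 | 1
6 | Tablet | 2024-09-23 | 2
7 | Keyboard | 2023-01-13 | 5
8 | Charger | 2024-01-21 | 1
9 | Keyboard | 2024-12-24 | 2
10 | Tablet | 2023-01-14 | 3
11 | Tablet | 2022-03-08 | 3
12 | Camera | 2022-07-10 | 1
13 | Speaker | 2024-11-20 | 5
14 | Camera | 2024-09-04 | 1
15 | Speaker | 2023-06-22 | 2
16 | Tablet | 2022-01-06 | 3
17 | Charger | 2022-10-04 | 1
18 | Speaker | 2023-11-22 | 2
19 | Speaker | 2023-04-05 | 1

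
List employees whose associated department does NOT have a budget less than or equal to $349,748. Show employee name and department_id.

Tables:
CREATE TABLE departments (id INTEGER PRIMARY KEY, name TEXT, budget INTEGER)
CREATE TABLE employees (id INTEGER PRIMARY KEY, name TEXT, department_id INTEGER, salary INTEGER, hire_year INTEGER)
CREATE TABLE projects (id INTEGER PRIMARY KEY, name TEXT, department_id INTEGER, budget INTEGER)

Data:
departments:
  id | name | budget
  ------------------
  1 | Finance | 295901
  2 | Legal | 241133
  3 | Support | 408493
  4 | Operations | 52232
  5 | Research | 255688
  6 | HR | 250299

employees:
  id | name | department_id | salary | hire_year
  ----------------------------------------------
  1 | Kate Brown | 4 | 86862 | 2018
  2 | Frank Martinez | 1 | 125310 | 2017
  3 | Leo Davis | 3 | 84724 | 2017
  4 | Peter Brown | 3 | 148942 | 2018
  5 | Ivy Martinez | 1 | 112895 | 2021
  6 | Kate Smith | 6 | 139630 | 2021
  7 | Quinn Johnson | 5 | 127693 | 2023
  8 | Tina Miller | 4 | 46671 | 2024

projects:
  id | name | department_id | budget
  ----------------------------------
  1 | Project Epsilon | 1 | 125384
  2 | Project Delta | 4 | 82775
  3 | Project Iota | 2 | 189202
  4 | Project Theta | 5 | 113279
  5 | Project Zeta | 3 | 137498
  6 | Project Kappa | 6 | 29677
SELECT name, department_id FROM employees WHERE department_id NOT IN (SELECT id FROM departments WHERE budget <= 349748)

Execution result:
name | department_id
Leo Davis | 3
Peter Brown | 3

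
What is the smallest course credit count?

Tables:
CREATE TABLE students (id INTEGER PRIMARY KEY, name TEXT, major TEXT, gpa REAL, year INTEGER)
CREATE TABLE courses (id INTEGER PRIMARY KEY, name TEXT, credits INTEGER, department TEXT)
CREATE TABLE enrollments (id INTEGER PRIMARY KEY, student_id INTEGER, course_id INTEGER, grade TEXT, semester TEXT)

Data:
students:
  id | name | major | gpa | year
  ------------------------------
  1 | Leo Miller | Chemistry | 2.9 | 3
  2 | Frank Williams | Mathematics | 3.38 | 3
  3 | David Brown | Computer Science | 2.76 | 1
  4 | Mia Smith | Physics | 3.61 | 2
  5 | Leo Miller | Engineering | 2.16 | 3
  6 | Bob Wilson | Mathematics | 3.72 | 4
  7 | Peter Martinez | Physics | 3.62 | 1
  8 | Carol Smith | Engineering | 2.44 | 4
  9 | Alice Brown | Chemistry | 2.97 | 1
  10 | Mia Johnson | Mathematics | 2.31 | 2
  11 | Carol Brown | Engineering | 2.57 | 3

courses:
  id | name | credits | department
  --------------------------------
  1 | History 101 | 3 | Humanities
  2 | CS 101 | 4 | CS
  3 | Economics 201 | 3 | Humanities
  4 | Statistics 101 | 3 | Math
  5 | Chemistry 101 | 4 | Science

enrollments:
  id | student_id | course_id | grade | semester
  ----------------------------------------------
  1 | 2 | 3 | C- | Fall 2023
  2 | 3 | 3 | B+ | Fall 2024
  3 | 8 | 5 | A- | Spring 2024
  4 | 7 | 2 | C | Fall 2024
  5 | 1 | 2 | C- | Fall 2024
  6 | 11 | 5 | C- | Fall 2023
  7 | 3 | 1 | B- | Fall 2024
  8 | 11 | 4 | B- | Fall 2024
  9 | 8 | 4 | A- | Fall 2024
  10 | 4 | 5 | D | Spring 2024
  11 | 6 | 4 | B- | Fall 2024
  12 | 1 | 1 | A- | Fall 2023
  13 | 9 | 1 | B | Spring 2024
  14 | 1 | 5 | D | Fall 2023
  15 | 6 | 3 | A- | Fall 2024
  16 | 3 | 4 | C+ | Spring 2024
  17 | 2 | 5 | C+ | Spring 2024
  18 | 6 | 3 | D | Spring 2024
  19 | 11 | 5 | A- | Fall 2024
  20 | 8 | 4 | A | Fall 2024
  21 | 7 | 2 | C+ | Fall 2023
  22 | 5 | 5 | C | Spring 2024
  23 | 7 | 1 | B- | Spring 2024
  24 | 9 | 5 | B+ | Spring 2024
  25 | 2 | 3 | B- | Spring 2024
SELECT MIN(credits) FROM courses

Execution result:
3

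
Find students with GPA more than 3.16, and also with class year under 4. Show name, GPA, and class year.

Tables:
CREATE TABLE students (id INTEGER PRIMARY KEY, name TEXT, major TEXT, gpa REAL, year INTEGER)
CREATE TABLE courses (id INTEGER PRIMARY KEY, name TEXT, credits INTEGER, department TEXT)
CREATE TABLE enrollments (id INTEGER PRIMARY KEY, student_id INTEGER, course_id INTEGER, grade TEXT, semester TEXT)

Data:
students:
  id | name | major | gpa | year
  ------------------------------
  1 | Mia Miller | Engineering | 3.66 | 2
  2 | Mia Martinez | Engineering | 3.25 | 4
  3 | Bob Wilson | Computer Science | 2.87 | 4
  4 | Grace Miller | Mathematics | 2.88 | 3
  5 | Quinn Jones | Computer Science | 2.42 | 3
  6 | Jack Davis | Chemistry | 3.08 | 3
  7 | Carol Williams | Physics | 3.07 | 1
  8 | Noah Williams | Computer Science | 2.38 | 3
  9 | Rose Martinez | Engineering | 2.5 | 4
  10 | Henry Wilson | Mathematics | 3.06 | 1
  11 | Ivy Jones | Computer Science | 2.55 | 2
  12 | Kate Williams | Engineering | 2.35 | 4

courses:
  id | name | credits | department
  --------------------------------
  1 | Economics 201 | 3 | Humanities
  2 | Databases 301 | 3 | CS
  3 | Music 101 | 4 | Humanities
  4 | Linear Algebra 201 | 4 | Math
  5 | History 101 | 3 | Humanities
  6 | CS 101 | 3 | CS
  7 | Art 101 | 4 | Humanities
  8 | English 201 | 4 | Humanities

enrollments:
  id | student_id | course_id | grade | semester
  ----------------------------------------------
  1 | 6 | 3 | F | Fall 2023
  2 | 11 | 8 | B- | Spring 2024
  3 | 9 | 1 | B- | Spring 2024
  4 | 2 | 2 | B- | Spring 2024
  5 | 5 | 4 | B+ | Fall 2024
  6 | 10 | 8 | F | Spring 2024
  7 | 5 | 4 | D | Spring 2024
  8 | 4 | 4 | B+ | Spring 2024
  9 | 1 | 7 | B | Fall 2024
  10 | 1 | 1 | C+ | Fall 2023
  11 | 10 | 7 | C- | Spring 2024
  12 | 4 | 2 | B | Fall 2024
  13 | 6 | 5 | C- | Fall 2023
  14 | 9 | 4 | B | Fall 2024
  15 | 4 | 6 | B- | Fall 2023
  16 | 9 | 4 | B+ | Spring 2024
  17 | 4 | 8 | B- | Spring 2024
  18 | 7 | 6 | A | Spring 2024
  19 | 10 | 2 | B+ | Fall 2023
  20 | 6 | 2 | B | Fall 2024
SELECT name, gpa, year FROM students WHERE gpa > 3.16 AND year < 4

Execution result:
name | gpa | year
Mia Miller | 3.66 | 2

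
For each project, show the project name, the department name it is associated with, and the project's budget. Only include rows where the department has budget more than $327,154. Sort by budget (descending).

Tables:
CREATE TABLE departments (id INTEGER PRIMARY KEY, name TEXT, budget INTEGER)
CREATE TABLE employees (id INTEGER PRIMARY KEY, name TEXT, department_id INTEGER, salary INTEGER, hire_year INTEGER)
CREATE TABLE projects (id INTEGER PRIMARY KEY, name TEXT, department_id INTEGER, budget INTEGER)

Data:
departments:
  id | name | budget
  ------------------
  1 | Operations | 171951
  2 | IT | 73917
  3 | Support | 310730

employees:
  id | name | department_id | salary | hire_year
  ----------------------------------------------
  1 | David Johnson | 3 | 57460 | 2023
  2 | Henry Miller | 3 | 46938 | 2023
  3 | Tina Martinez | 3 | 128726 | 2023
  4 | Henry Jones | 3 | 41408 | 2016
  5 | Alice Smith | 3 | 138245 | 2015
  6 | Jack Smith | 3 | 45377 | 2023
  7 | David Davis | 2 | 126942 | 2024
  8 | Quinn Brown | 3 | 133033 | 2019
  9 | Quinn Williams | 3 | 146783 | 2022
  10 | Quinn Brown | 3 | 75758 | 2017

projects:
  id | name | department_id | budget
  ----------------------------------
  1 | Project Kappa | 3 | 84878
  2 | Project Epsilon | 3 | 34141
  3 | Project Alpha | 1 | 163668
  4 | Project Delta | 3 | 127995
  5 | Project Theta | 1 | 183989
SELECT c.name, p.name AS department, c.budget FROM projects c JOIN departments p ON c.department_id = p.id WHERE p.budget > 327154 ORDER BY c.budget DESC

Execution result:
(no rows)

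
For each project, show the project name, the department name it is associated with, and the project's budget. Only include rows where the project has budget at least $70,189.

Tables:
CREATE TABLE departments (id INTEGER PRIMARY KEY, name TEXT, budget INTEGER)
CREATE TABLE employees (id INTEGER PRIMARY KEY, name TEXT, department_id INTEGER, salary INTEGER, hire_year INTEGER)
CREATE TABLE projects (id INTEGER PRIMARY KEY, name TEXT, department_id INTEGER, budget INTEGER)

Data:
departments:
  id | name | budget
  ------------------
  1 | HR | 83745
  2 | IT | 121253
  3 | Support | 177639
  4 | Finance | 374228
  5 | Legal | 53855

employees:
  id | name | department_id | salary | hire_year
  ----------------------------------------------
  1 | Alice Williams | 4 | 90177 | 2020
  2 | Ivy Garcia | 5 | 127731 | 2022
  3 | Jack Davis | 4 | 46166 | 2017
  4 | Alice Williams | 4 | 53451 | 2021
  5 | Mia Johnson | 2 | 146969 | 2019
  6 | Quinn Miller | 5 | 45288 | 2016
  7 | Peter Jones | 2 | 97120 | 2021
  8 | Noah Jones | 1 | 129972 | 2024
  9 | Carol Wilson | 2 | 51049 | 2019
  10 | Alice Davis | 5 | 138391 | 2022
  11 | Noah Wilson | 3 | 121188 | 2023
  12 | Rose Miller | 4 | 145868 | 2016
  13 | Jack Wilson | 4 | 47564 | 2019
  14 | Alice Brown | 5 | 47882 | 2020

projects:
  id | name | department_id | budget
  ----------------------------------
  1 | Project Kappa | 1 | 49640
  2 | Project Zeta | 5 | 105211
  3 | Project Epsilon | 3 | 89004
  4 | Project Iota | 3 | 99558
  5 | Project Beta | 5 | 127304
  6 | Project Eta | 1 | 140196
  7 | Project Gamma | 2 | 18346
SELECT c.name, p.name AS department, c.budget FROM projects c JOIN departments p ON c.department_id = p.id WHERE c.budget >= 70189

Execution result:
name | department | budget
Project Zeta | Legal | 105211
Project Epsilon | Support | 89004
Project Iota | Support | 99558
Project Beta | Legal | 127304
Project Eta | HR | 140196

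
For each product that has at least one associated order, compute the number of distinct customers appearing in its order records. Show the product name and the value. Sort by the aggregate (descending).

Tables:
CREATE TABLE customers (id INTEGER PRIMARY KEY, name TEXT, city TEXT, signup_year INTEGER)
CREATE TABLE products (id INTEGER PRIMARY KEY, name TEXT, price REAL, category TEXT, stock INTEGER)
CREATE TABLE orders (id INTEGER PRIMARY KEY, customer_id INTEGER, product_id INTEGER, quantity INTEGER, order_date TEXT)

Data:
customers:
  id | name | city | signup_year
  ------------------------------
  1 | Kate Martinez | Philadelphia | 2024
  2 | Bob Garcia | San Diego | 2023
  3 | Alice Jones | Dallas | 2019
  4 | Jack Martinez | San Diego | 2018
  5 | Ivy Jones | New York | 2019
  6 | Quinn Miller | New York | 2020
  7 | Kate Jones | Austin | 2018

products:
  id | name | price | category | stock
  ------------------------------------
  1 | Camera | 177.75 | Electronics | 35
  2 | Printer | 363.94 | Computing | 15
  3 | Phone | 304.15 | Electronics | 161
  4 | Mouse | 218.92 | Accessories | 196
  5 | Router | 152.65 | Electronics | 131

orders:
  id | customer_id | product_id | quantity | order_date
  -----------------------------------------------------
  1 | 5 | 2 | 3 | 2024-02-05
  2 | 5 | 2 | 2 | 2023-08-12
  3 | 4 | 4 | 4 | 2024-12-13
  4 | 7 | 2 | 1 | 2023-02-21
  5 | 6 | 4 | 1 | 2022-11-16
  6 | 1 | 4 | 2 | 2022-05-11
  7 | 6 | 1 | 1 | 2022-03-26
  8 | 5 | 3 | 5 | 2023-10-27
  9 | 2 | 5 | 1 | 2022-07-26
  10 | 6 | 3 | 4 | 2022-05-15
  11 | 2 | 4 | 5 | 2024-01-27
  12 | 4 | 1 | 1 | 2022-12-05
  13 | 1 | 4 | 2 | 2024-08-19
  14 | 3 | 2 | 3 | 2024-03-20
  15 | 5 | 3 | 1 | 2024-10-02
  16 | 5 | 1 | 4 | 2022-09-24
SELECT p.name, COUNT(DISTINCT c.customer_id) AS distinct_customer_count FROM orders c JOIN products p ON c.product_id = p.id GROUP BY p.id, p.name ORDER BY distinct_customer_count DESC

Execution result:
name | distinct_customer_count
Mouse | 4
Camera | 3
Printer | 3
Phone | 2
Router | 1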